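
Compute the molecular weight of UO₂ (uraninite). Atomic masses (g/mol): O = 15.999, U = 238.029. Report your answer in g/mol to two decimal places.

270.03 g/mol

The formula mass is the sum 1·238.029 + 2·15.999.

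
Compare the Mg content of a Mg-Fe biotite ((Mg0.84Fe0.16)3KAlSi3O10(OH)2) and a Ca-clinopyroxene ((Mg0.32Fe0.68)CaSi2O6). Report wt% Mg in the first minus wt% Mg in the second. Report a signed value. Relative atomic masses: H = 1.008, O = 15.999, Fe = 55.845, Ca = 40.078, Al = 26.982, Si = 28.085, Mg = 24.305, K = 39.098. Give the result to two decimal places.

M((Mg0.84Fe0.16)3KAlSi3O10(OH)2) = 432.393 g/mol, so wt% Mg = 61.249/432.393 × 100 = 14.17%.
M((Mg0.32Fe0.68)CaSi2O6) = 237.994 g/mol, so wt% Mg = 7.778/237.994 × 100 = 3.27%.
14.17 − 3.27 = 10.90 pp.

10.90 percentage points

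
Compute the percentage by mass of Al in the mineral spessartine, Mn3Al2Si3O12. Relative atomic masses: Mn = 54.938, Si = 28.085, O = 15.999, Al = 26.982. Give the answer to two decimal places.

10.90 mass %

Formula mass = 3*54.938 + 2*26.982 + 3*28.085 + 12*15.999 = 495.021 g/mol, of which 53.964 g is Al.
So Al makes up 53.964/495.021 = 0.1090 of the mass, i.e. 10.90%.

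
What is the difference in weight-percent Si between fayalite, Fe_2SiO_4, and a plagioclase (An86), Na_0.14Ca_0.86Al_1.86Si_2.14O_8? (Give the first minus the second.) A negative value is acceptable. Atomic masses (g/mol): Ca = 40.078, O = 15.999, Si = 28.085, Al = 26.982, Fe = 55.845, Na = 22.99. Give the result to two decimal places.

-8.00 percentage points

First mineral: 28.085 g Si in 203.771 g formula = 13.78 wt% Si.
Second mineral: 60.102 g Si in 275.966 g formula = 21.78 wt% Si.
13.78% − 21.78% gives a difference of -8.00 percentage points.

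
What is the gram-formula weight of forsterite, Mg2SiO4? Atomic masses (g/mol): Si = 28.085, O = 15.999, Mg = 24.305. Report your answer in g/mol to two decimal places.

140.69 g/mol

The formula mass is the sum 2*24.305 + 1*28.085 + 4*15.999.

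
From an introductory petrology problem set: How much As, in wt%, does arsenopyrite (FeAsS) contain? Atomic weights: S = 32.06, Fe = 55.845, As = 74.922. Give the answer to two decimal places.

46.01 wt%

Molar mass of FeAsS: 1×55.845 + 1×74.922 + 1×32.06 = 162.827 g/mol.
Mass of As per formula unit: 1 × 74.922 = 74.922 g.
Weight fraction As = 74.922 / 162.827 = 0.4601.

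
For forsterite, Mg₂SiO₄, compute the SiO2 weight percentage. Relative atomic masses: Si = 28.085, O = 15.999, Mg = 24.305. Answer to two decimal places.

Molar mass of Mg₂SiO₄ = 2·24.305 + 1·28.085 + 4·15.999 = 140.691 g/mol.
Each formula unit contains 1 Si, equivalent to 1/1 = 1.0000 mol SiO2.
M(SiO2) = 1×28.085 + 2×15.999 = 60.083 g/mol.
Mass of SiO2 per formula unit = 1.0000 × 60.083 = 60.083 g.
SiO2 wt% = 60.083 / 140.691 × 100 = 42.71%.

42.71 wt%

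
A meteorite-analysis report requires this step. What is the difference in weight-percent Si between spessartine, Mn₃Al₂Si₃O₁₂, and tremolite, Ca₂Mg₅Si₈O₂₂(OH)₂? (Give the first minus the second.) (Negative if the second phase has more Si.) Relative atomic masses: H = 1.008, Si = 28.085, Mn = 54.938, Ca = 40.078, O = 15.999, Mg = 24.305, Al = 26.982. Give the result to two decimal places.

-10.64 percentage points

M(Mn₃Al₂Si₃O₁₂) = 495.021 g/mol, so wt% Si = 84.255/495.021 × 100 = 17.02%.
M(Ca₂Mg₅Si₈O₂₂(OH)₂) = 812.353 g/mol, so wt% Si = 224.680/812.353 × 100 = 27.66%.
17.02 − 27.66 = -10.64 pp.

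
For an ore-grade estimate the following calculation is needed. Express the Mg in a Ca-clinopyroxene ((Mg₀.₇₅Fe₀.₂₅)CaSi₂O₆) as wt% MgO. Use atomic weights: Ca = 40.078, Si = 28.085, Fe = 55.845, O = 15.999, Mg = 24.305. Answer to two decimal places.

13.47 wt%

Molar mass of (Mg₀.₇₅Fe₀.₂₅)CaSi₂O₆ = 0.75×24.305 + 0.25×55.845 + 1×40.078 + 2×28.085 + 6×15.999 = 224.432 g/mol.
Each formula unit contains 0.75 Mg, equivalent to 0.75/1 = 0.7500 mol MgO.
M(MgO) = 1×24.305 + 1×15.999 = 40.304 g/mol.
Mass of MgO per formula unit = 0.7500 × 40.304 = 30.228 g.
MgO wt% = 30.228 / 224.432 × 100 = 13.47%.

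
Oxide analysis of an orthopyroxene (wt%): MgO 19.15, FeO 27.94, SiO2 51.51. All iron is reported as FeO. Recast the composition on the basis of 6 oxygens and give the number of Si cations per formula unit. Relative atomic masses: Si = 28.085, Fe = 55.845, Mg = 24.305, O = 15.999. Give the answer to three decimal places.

1.995 Si apfu

MgO (M=40.304): mol = 0.47514; Mg = 0.47514, O = 0.47514.
FeO (M=71.844): mol = 0.38890; Fe = 0.38890, O = 0.38890.
SiO2 (M=60.083): mol = 0.85731; Si = 0.85731, O = 1.71462.
ΣO = 2.57866; factor = 6/ΣO = 2.32679.
Si apfu = 0.85731 × 2.32679 = 1.995.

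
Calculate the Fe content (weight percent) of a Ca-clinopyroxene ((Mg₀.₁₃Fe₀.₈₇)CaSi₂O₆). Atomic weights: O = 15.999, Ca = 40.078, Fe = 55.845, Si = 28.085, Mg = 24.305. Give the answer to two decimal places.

Molar mass of (Mg₀.₁₃Fe₀.₈₇)CaSi₂O₆: 0.13*24.305 + 0.87*55.845 + 1*40.078 + 2*28.085 + 6*15.999 = 243.987 g/mol.
Mass of Fe per formula unit: 0.87 × 55.845 = 48.585 g.
Weight fraction Fe = 48.585 / 243.987 = 0.1991.

19.91 weight percent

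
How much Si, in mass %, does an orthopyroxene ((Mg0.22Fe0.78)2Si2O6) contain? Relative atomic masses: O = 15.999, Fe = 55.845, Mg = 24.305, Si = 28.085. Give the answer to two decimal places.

Molar mass of (Mg0.22Fe0.78)2Si2O6: 0.44*24.305 + 1.56*55.845 + 2*28.085 + 6*15.999 = 249.976 g/mol.
Mass of Si per formula unit: 2 × 28.085 = 56.170 g.
Weight fraction Si = 56.170 / 249.976 = 0.2247.

22.47 mass %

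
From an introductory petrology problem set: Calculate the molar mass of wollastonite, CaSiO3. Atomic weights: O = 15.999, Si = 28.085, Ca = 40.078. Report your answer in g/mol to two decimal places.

Ca: 1 × 40.078 = 40.0780
Si: 1 × 28.085 = 28.0850
O: 3 × 15.999 = 47.9970
Summing the contributions gives the formula mass.

116.16 g/mol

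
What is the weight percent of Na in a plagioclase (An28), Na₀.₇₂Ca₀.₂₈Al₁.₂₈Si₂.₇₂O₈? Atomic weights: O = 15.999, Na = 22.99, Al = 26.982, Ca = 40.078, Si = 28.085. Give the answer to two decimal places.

6.21 mass %

Molar mass of Na₀.₇₂Ca₀.₂₈Al₁.₂₈Si₂.₇₂O₈: 0.72×22.99 + 0.28×40.078 + 1.28×26.982 + 2.72×28.085 + 8×15.999 = 266.695 g/mol.
Mass of Na per formula unit: 0.72 × 22.99 = 16.553 g.
Weight fraction Na = 16.553 / 266.695 = 0.0621.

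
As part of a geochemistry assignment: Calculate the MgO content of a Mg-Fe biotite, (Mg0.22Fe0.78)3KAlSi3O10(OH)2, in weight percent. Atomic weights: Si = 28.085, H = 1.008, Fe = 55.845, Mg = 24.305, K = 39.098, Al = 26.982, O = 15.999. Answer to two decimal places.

5.42 wt%

Molar mass of (Mg0.22Fe0.78)3KAlSi3O10(OH)2 = 0.66*24.305 + 2.34*55.845 + 1*39.098 + 1*26.982 + 3*28.085 + 12*15.999 + 2*1.008 = 491.058 g/mol.
Each formula unit contains 0.66 Mg, equivalent to 0.66/1 = 0.6600 mol MgO.
M(MgO) = 1×24.305 + 1×15.999 = 40.304 g/mol.
Mass of MgO per formula unit = 0.6600 × 40.304 = 26.601 g.
MgO wt% = 26.601 / 491.058 × 100 = 5.42%.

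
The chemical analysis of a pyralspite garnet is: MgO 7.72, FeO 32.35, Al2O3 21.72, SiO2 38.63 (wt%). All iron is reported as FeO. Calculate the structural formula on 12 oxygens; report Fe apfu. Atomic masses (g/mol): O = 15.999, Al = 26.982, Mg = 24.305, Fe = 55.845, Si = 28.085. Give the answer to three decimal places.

2.105 Fe apfu

MgO: 7.72/40.304 = 0.19154 mol → 0.19154 mol Mg, 0.19154 mol O.
FeO: 32.35/71.844 = 0.45028 mol → 0.45028 mol Fe, 0.45028 mol O.
Al2O3: 21.72/101.961 = 0.21302 mol → 0.42604 mol Al, 0.63906 mol O.
SiO2: 38.63/60.083 = 0.64294 mol → 0.64294 mol Si, 1.28588 mol O.
Total oxygen = 2.56676 mol. Normalization factor = 12/2.56676 = 4.67515.
Fe per 12 O = 0.45028 × 4.67515 = 2.105.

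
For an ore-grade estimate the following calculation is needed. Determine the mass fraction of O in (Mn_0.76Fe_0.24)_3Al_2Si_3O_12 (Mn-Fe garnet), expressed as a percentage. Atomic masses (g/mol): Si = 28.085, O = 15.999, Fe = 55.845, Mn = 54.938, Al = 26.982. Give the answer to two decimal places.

Molar mass of (Mn_0.76Fe_0.24)_3Al_2Si_3O_12: 2.28×54.938 + 0.72×55.845 + 2×26.982 + 3×28.085 + 12×15.999 = 495.674 g/mol.
Mass of O per formula unit: 12 × 15.999 = 191.988 g.
Weight fraction O = 191.988 / 495.674 = 0.3873.

38.73 weight percent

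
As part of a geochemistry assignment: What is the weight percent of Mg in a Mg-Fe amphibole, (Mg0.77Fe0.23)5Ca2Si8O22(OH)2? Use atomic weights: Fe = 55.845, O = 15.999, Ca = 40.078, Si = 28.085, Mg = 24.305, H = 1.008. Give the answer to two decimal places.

11.03 wt%

Molar mass of (Mg0.77Fe0.23)5Ca2Si8O22(OH)2: 3.85*24.305 + 1.15*55.845 + 2*40.078 + 8*28.085 + 24*15.999 + 2*1.008 = 848.624 g/mol.
Mass of Mg per formula unit: 3.85 × 24.305 = 93.574 g.
Weight fraction Mg = 93.574 / 848.624 = 0.1103.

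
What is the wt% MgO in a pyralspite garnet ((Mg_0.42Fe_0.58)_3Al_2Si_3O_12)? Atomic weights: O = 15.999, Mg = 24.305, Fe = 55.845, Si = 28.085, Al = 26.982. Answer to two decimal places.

Formula mass = 458.002 g/mol.
1.26 Mg → 1.2600 mol MgO per formula unit; M(MgO) = 40.304, so MgO mass = 50.783 g.
50.783/458.002 × 100 = 11.09 wt%.

11.09 wt%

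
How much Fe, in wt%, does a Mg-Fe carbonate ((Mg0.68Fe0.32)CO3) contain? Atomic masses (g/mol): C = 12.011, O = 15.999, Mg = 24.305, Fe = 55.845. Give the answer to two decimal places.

18.93 wt%

M((Mg0.68Fe0.32)CO3) = 94.406 g/mol.
Fe contributes 0.32 × 55.845 = 17.870 g per mole.
17.870/94.406 = 0.1893 → 18.93%.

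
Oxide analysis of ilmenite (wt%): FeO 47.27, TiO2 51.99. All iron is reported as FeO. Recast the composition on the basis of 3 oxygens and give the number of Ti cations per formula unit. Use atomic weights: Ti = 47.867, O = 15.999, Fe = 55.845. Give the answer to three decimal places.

0.996 Ti apfu

47.27 wt% FeO ÷ 71.844 g/mol = 0.65795 mol, giving 0.65795 Fe and 0.65795 O.
51.99 wt% TiO2 ÷ 79.865 g/mol = 0.65097 mol, giving 0.65097 Ti and 1.30194 O.
Oxygen sums to 1.95989; scaling by 3/1.95989 = 1.53070 puts the formula on 3 O.
Ti: 0.65097 × 1.53070 = 0.996 atoms per formula unit.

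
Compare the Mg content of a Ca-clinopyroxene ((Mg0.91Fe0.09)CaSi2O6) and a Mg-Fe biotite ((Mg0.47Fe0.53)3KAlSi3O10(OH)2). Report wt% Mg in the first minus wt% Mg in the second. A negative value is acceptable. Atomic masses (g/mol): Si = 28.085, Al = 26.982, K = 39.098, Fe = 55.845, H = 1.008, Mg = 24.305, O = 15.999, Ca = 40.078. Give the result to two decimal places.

2.75 percentage points

M((Mg0.91Fe0.09)CaSi2O6) = 219.386 g/mol, so wt% Mg = 22.118/219.386 × 100 = 10.08%.
M((Mg0.47Fe0.53)3KAlSi3O10(OH)2) = 467.403 g/mol, so wt% Mg = 34.270/467.403 × 100 = 7.33%.
10.08 − 7.33 = 2.75 pp.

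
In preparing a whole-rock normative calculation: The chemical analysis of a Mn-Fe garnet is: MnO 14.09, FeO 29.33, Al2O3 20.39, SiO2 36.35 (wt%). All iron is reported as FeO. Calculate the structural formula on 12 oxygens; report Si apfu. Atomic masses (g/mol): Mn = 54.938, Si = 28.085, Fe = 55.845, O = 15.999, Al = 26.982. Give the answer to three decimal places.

MnO (M=70.937): mol = 0.19863; Mn = 0.19863, O = 0.19863.
FeO (M=71.844): mol = 0.40825; Fe = 0.40825, O = 0.40825.
Al2O3 (M=101.961): mol = 0.19998; Al = 0.39996, O = 0.59994.
SiO2 (M=60.083): mol = 0.60500; Si = 0.60500, O = 1.21000.
ΣO = 2.41682; factor = 12/ΣO = 4.96520.
Si apfu = 0.60500 × 4.96520 = 3.004.

3.004 Si apfu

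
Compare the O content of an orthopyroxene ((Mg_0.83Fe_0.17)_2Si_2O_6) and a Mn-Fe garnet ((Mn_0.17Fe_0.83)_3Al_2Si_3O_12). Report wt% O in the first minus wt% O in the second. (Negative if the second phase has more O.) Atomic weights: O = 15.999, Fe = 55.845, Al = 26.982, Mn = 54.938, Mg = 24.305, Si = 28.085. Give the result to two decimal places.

6.78 percentage points

O in (Mg_0.83Fe_0.17)_2Si_2O_6: molar mass 211.498 g/mol; 6×15.999 = 95.994 g → 45.39 wt%.
O in (Mn_0.17Fe_0.83)_3Al_2Si_3O_12: molar mass 497.279 g/mol; 12×15.999 = 191.988 g → 38.61 wt%.
Difference = 45.39 − 38.61 = 6.78 percentage points.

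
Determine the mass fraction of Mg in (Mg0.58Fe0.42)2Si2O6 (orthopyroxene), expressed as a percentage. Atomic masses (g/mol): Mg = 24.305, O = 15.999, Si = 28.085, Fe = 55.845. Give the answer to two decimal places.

12.41 wt%

Formula mass = 1.16×24.305 + 0.84×55.845 + 2×28.085 + 6×15.999 = 227.268 g/mol, of which 28.194 g is Mg.
So Mg makes up 28.194/227.268 = 0.1241 of the mass, i.e. 12.41%.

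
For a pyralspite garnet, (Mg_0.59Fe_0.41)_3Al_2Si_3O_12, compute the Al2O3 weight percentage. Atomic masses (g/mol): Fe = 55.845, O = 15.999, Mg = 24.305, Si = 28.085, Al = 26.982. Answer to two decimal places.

Formula mass = 441.916 g/mol.
2 Al → 1.0000 mol Al2O3 per formula unit; M(Al2O3) = 101.961, so Al2O3 mass = 101.961 g.
101.961/441.916 × 100 = 23.07 wt%.

23.07 wt%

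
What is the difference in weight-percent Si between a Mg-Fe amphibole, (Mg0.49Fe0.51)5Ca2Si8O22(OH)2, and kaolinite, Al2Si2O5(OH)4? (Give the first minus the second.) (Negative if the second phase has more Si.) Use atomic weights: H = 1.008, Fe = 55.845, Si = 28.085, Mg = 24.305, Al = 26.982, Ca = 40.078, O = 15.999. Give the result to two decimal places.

M((Mg0.49Fe0.51)5Ca2Si8O22(OH)2) = 892.780 g/mol, so wt% Si = 224.680/892.780 × 100 = 25.17%.
M(Al2Si2O5(OH)4) = 258.157 g/mol, so wt% Si = 56.170/258.157 × 100 = 21.76%.
25.17 − 21.76 = 3.41 pp.

3.41 percentage points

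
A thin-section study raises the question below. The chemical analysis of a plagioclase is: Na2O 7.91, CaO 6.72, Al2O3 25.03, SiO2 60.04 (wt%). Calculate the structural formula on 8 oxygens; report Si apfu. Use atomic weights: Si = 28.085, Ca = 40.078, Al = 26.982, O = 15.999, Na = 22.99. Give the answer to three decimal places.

2.680 Si apfu

Na2O (M=61.979): mol = 0.12762; Na = 0.25524, O = 0.12762.
CaO (M=56.077): mol = 0.11984; Ca = 0.11984, O = 0.11984.
Al2O3 (M=101.961): mol = 0.24549; Al = 0.49098, O = 0.73647.
SiO2 (M=60.083): mol = 0.99928; Si = 0.99928, O = 1.99856.
ΣO = 2.98249; factor = 8/ΣO = 2.68232.
Si apfu = 0.99928 × 2.68232 = 2.680.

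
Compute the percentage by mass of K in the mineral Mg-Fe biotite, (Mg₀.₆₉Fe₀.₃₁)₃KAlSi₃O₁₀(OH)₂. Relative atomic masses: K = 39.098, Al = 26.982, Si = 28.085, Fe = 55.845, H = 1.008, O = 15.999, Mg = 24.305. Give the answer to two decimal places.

M((Mg₀.₆₉Fe₀.₃₁)₃KAlSi₃O₁₀(OH)₂) = 446.586 g/mol.
K contributes 1 × 39.098 = 39.098 g per mole.
39.098/446.586 = 0.0875 → 8.75%.

8.75 wt%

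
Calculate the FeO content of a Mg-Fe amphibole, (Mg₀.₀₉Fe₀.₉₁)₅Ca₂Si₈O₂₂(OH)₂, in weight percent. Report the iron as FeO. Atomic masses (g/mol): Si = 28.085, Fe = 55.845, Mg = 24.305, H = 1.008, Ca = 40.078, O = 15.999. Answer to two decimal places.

Formula mass = 955.860 g/mol.
4.55 Fe → 4.5500 mol FeO per formula unit; M(FeO) = 71.844, so FeO mass = 326.890 g.
326.890/955.860 × 100 = 34.20 wt%.

34.20 wt%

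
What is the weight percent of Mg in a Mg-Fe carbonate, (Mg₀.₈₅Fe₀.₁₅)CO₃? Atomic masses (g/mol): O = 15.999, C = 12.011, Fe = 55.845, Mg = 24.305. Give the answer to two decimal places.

23.20 wt%

Formula mass = 0.85*24.305 + 0.15*55.845 + 1*12.011 + 3*15.999 = 89.044 g/mol, of which 20.659 g is Mg.
So Mg makes up 20.659/89.044 = 0.2320 of the mass, i.e. 23.20%.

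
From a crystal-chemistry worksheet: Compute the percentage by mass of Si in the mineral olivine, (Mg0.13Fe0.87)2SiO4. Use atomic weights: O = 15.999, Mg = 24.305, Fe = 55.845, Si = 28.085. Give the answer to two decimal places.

Molar mass of (Mg0.13Fe0.87)2SiO4: 0.26*24.305 + 1.74*55.845 + 1*28.085 + 4*15.999 = 195.571 g/mol.
Mass of Si per formula unit: 1 × 28.085 = 28.085 g.
Weight fraction Si = 28.085 / 195.571 = 0.1436.

14.36 mass %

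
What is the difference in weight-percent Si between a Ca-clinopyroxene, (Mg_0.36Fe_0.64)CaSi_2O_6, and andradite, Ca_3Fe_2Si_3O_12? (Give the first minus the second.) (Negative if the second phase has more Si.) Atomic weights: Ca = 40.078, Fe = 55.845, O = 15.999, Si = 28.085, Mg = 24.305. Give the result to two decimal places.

M((Mg_0.36Fe_0.64)CaSi_2O_6) = 236.733 g/mol, so wt% Si = 56.170/236.733 × 100 = 23.73%.
M(Ca_3Fe_2Si_3O_12) = 508.167 g/mol, so wt% Si = 84.255/508.167 × 100 = 16.58%.
23.73 − 16.58 = 7.15 pp.

7.15 percentage points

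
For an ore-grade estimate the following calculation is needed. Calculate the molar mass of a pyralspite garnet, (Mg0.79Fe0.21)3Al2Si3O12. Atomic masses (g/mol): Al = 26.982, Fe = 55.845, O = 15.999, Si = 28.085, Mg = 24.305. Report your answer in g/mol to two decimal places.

422.99 g/mol

M = 2.37*24.305 + 0.63*55.845 + 2*26.982 + 3*28.085 + 12*15.999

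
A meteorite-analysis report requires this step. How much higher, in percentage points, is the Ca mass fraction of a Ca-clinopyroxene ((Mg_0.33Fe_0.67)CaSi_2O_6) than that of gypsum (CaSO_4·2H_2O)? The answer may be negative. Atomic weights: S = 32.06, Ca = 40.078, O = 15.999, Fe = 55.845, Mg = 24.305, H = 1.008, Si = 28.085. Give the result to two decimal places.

M((Mg_0.33Fe_0.67)CaSi_2O_6) = 237.679 g/mol, so wt% Ca = 40.078/237.679 × 100 = 16.86%.
M(CaSO_4·2H_2O) = 172.164 g/mol, so wt% Ca = 40.078/172.164 × 100 = 23.28%.
16.86 − 23.28 = -6.42 pp.

-6.42 percentage points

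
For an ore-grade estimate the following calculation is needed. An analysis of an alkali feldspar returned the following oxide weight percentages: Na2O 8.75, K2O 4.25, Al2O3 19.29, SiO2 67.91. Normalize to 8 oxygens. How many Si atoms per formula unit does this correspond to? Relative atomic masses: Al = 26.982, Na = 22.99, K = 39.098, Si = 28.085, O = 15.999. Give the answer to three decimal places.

8.75 wt% Na2O ÷ 61.979 g/mol = 0.14118 mol, giving 0.28236 Na and 0.14118 O.
4.25 wt% K2O ÷ 94.195 g/mol = 0.04512 mol, giving 0.09024 K and 0.04512 O.
19.29 wt% Al2O3 ÷ 101.961 g/mol = 0.18919 mol, giving 0.37838 Al and 0.56757 O.
67.91 wt% SiO2 ÷ 60.083 g/mol = 1.13027 mol, giving 1.13027 Si and 2.26054 O.
Oxygen sums to 3.01441; scaling by 8/3.01441 = 2.65392 puts the formula on 8 O.
Si: 1.13027 × 2.65392 = 3.000 atoms per formula unit.

3.000 Si apfu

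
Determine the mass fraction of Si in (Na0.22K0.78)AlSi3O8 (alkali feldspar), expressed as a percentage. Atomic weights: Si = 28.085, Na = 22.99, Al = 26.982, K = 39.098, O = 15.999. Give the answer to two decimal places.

30.66 weight percent

M((Na0.22K0.78)AlSi3O8) = 274.783 g/mol.
Si contributes 3 × 28.085 = 84.255 g per mole.
84.255/274.783 = 0.3066 → 30.66%.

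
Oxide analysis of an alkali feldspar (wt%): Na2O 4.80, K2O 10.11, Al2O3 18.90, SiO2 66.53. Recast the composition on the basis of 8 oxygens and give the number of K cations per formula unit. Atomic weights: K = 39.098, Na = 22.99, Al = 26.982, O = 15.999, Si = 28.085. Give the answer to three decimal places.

0.581 K apfu

Na2O: 4.80/61.979 = 0.07745 mol → 0.15490 mol Na, 0.07745 mol O.
K2O: 10.11/94.195 = 0.10733 mol → 0.21466 mol K, 0.10733 mol O.
Al2O3: 18.90/101.961 = 0.18536 mol → 0.37072 mol Al, 0.55608 mol O.
SiO2: 66.53/60.083 = 1.10730 mol → 1.10730 mol Si, 2.21460 mol O.
Total oxygen = 2.95546 mol. Normalization factor = 8/2.95546 = 2.70685.
K per 8 O = 0.21466 × 2.70685 = 0.581.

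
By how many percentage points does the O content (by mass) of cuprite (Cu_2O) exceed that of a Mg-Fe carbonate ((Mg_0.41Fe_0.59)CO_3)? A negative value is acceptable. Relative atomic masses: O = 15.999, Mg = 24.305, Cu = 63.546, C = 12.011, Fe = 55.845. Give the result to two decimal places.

-35.45 percentage points

First mineral: 15.999 g O in 143.091 g formula = 11.18 wt% O.
Second mineral: 47.997 g O in 102.922 g formula = 46.63 wt% O.
11.18% − 46.63% gives a difference of -35.45 percentage points.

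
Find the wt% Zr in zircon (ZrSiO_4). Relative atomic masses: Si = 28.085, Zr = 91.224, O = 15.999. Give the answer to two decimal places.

Formula mass = 1*91.224 + 1*28.085 + 4*15.999 = 183.305 g/mol, of which 91.224 g is Zr.
So Zr makes up 91.224/183.305 = 0.4977 of the mass, i.e. 49.77%.

49.77 mass %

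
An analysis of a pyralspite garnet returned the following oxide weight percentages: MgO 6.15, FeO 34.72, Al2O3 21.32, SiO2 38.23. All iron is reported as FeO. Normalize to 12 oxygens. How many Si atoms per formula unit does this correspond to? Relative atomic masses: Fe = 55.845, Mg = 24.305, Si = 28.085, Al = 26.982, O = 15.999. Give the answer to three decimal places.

3.011 Si apfu

6.15 wt% MgO ÷ 40.304 g/mol = 0.15259 mol, giving 0.15259 Mg and 0.15259 O.
34.72 wt% FeO ÷ 71.844 g/mol = 0.48327 mol, giving 0.48327 Fe and 0.48327 O.
21.32 wt% Al2O3 ÷ 101.961 g/mol = 0.20910 mol, giving 0.41820 Al and 0.62730 O.
38.23 wt% SiO2 ÷ 60.083 g/mol = 0.63629 mol, giving 0.63629 Si and 1.27258 O.
Oxygen sums to 2.53574; scaling by 12/2.53574 = 4.73235 puts the formula on 12 O.
Si: 0.63629 × 4.73235 = 3.011 atoms per formula unit.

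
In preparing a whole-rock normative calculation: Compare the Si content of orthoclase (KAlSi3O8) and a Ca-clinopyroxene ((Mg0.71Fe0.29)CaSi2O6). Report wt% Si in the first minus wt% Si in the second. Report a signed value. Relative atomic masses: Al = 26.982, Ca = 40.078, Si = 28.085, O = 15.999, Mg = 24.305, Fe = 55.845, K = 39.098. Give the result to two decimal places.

Si in KAlSi3O8: molar mass 278.327 g/mol; 3×28.085 = 84.255 g → 30.27 wt%.
Si in (Mg0.71Fe0.29)CaSi2O6: molar mass 225.694 g/mol; 2×28.085 = 56.170 g → 24.89 wt%.
Difference = 30.27 − 24.89 = 5.38 percentage points.

5.38 percentage points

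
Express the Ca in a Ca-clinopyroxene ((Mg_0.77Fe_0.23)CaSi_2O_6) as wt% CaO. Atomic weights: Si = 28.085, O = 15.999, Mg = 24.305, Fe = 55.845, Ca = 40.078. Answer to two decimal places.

Molar mass of (Mg_0.77Fe_0.23)CaSi_2O_6 = 0.77×24.305 + 0.23×55.845 + 1×40.078 + 2×28.085 + 6×15.999 = 223.801 g/mol.
Each formula unit contains 1 Ca, equivalent to 1/1 = 1.0000 mol CaO.
M(CaO) = 1×40.078 + 1×15.999 = 56.077 g/mol.
Mass of CaO per formula unit = 1.0000 × 56.077 = 56.077 g.
CaO wt% = 56.077 / 223.801 × 100 = 25.06%.

25.06 wt%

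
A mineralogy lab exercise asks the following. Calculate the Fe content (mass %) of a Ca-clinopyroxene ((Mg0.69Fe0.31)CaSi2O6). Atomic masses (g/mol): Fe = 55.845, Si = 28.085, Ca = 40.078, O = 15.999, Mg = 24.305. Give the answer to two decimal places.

7.65 mass %

Molar mass of (Mg0.69Fe0.31)CaSi2O6: 0.69*24.305 + 0.31*55.845 + 1*40.078 + 2*28.085 + 6*15.999 = 226.324 g/mol.
Mass of Fe per formula unit: 0.31 × 55.845 = 17.312 g.
Weight fraction Fe = 17.312 / 226.324 = 0.0765.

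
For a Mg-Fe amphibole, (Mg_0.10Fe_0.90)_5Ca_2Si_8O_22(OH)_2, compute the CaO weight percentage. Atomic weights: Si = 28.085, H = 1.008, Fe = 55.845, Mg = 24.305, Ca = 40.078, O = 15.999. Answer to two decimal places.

11.75 wt%

Molar mass of (Mg_0.10Fe_0.90)_5Ca_2Si_8O_22(OH)_2 = 0.50·24.305 + 4.50·55.845 + 2·40.078 + 8·28.085 + 24·15.999 + 2·1.008 = 954.283 g/mol.
Each formula unit contains 2 Ca, equivalent to 2/1 = 2.0000 mol CaO.
M(CaO) = 1×40.078 + 1×15.999 = 56.077 g/mol.
Mass of CaO per formula unit = 2.0000 × 56.077 = 112.154 g.
CaO wt% = 112.154 / 954.283 × 100 = 11.75%.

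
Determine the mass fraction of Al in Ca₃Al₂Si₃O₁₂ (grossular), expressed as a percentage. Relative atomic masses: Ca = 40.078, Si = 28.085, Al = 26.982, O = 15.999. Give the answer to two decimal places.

Formula mass = 3*40.078 + 2*26.982 + 3*28.085 + 12*15.999 = 450.441 g/mol, of which 53.964 g is Al.
So Al makes up 53.964/450.441 = 0.1198 of the mass, i.e. 11.98%.

11.98 wt%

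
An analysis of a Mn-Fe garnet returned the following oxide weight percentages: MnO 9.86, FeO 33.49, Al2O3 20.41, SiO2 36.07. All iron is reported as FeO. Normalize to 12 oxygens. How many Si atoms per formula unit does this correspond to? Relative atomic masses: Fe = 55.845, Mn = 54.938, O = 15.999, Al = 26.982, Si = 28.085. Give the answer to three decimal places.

2.994 Si apfu

MnO: 9.86/70.937 = 0.13900 mol → 0.13900 mol Mn, 0.13900 mol O.
FeO: 33.49/71.844 = 0.46615 mol → 0.46615 mol Fe, 0.46615 mol O.
Al2O3: 20.41/101.961 = 0.20017 mol → 0.40034 mol Al, 0.60051 mol O.
SiO2: 36.07/60.083 = 0.60034 mol → 0.60034 mol Si, 1.20068 mol O.
Total oxygen = 2.40634 mol. Normalization factor = 12/2.40634 = 4.98683.
Si per 12 O = 0.60034 × 4.98683 = 2.994.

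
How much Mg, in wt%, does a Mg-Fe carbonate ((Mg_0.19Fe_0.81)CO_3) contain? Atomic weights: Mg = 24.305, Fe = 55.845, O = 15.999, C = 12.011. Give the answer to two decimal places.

4.20 wt%

Formula mass = 0.19*24.305 + 0.81*55.845 + 1*12.011 + 3*15.999 = 109.860 g/mol, of which 4.618 g is Mg.
So Mg makes up 4.618/109.860 = 0.0420 of the mass, i.e. 4.20%.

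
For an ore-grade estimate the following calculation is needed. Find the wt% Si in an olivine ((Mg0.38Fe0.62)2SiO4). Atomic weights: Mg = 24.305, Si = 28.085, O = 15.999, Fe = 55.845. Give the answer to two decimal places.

Formula mass = 0.76·24.305 + 1.24·55.845 + 1·28.085 + 4·15.999 = 179.801 g/mol, of which 28.085 g is Si.
So Si makes up 28.085/179.801 = 0.1562 of the mass, i.e. 15.62%.

15.62 mass %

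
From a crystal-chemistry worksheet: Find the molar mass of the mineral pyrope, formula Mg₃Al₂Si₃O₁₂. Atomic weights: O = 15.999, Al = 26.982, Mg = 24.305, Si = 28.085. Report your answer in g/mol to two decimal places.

M = 3·24.305 + 2·26.982 + 3·28.085 + 12·15.999

403.12 g/mol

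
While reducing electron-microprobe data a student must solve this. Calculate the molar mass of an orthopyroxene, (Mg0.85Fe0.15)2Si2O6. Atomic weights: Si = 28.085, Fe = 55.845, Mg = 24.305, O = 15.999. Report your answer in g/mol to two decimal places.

210.24 g/mol

The formula mass is the sum 1.70(24.305) + 0.30(55.845) + 2(28.085) + 6(15.999).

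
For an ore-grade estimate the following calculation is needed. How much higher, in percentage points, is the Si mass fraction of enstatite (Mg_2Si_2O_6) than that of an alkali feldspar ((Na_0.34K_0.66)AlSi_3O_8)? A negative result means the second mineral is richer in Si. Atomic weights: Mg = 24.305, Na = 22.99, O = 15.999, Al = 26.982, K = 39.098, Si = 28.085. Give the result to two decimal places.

-2.90 percentage points

M(Mg_2Si_2O_6) = 200.774 g/mol, so wt% Si = 56.170/200.774 × 100 = 27.98%.
M((Na_0.34K_0.66)AlSi_3O_8) = 272.850 g/mol, so wt% Si = 84.255/272.850 × 100 = 30.88%.
27.98 − 30.88 = -2.90 pp.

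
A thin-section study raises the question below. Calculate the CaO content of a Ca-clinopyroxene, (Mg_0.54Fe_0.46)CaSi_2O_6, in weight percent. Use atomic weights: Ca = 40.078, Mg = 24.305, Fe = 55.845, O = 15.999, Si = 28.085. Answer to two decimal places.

Formula mass = 231.055 g/mol.
1 Ca → 1.0000 mol CaO per formula unit; M(CaO) = 56.077, so CaO mass = 56.077 g.
56.077/231.055 × 100 = 24.27 wt%.

24.27 wt%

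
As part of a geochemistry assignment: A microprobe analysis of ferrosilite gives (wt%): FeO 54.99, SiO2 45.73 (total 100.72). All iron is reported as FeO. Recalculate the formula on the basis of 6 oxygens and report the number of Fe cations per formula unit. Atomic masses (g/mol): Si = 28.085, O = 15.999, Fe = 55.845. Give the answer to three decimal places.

FeO (M=71.844): mol = 0.76541; Fe = 0.76541, O = 0.76541.
SiO2 (M=60.083): mol = 0.76111; Si = 0.76111, O = 1.52222.
ΣO = 2.28763; factor = 6/ΣO = 2.62280.
Fe apfu = 0.76541 × 2.62280 = 2.008.

2.008 Fe apfu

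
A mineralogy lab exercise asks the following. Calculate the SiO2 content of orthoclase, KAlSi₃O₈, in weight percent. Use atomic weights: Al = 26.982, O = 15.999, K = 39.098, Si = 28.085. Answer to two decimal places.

M(KAlSi₃O₈) = 278.327 g/mol; M(SiO2) = 60.083 g/mol.
Moles SiO2 per formula unit = 3 Si ÷ 1 = 3.0000.
SiO2 fraction = (3.0000 × 60.083) / 278.327 = 180.249/278.327 = 0.6476.

64.76 wt%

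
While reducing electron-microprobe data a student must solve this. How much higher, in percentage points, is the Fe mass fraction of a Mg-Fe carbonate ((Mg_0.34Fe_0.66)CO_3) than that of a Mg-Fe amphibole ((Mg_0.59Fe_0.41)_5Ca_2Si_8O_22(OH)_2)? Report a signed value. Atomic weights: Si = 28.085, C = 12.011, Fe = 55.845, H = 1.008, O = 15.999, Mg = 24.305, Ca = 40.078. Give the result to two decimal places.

M((Mg_0.34Fe_0.66)CO_3) = 105.129 g/mol, so wt% Fe = 36.858/105.129 × 100 = 35.06%.
M((Mg_0.59Fe_0.41)_5Ca_2Si_8O_22(OH)_2) = 877.010 g/mol, so wt% Fe = 114.482/877.010 × 100 = 13.05%.
35.06 − 13.05 = 22.01 pp.

22.01 percentage points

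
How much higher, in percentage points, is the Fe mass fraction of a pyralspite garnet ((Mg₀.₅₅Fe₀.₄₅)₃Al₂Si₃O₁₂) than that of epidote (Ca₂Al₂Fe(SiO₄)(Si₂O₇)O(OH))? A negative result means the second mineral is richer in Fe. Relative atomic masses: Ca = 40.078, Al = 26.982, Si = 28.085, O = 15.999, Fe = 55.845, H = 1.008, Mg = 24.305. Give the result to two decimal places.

5.36 percentage points

First mineral: 75.391 g Fe in 445.701 g formula = 16.92 wt% Fe.
Second mineral: 55.845 g Fe in 483.215 g formula = 11.56 wt% Fe.
16.92% − 11.56% gives a difference of 5.36 percentage points.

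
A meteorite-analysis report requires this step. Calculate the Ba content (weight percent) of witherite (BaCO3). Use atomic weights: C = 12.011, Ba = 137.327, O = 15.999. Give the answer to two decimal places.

69.59 weight percent

M(BaCO3) = 197.335 g/mol.
Ba contributes 1 × 137.327 = 137.327 g per mole.
137.327/197.335 = 0.6959 → 69.59%.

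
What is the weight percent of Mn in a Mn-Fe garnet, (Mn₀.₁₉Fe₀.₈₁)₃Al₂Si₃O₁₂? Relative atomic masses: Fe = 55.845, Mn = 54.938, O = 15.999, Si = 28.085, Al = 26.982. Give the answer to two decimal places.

6.30 weight percent

M((Mn₀.₁₉Fe₀.₈₁)₃Al₂Si₃O₁₂) = 497.225 g/mol.
Mn contributes 0.57 × 54.938 = 31.315 g per mole.
31.315/497.225 = 0.0630 → 6.30%.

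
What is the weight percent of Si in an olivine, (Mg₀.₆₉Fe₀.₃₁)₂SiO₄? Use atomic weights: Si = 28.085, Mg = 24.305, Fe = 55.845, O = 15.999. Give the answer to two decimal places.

17.53 mass %

Formula mass = 1.38·24.305 + 0.62·55.845 + 1·28.085 + 4·15.999 = 160.246 g/mol, of which 28.085 g is Si.
So Si makes up 28.085/160.246 = 0.1753 of the mass, i.e. 17.53%.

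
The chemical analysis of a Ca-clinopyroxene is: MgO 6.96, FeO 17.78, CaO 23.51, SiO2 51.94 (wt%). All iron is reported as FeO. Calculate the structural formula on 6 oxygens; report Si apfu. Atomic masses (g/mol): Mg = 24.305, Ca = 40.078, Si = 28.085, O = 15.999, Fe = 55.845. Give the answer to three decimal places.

2.020 Si apfu

MgO: 6.96/40.304 = 0.17269 mol → 0.17269 mol Mg, 0.17269 mol O.
FeO: 17.78/71.844 = 0.24748 mol → 0.24748 mol Fe, 0.24748 mol O.
CaO: 23.51/56.077 = 0.41924 mol → 0.41924 mol Ca, 0.41924 mol O.
SiO2: 51.94/60.083 = 0.86447 mol → 0.86447 mol Si, 1.72894 mol O.
Total oxygen = 2.56835 mol. Normalization factor = 6/2.56835 = 2.33613.
Si per 6 O = 0.86447 × 2.33613 = 2.020.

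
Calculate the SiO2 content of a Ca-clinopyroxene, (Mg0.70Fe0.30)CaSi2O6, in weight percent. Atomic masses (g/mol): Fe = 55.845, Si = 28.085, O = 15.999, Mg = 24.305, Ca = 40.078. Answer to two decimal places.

Formula mass = 226.009 g/mol.
2 Si → 2.0000 mol SiO2 per formula unit; M(SiO2) = 60.083, so SiO2 mass = 120.166 g.
120.166/226.009 × 100 = 53.17 wt%.

53.17 wt%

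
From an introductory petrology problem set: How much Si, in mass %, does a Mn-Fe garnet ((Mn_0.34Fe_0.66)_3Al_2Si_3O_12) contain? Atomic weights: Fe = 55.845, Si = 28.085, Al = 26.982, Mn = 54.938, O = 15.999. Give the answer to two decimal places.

16.96 mass %

Formula mass = 1.02*54.938 + 1.98*55.845 + 2*26.982 + 3*28.085 + 12*15.999 = 496.817 g/mol, of which 84.255 g is Si.
So Si makes up 84.255/496.817 = 0.1696 of the mass, i.e. 16.96%.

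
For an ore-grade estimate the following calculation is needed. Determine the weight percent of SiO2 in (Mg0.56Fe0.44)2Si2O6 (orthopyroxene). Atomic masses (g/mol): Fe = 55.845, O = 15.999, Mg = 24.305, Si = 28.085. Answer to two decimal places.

52.58 wt%

M((Mg0.56Fe0.44)2Si2O6) = 228.529 g/mol; M(SiO2) = 60.083 g/mol.
Moles SiO2 per formula unit = 2 Si ÷ 1 = 2.0000.
SiO2 fraction = (2.0000 × 60.083) / 228.529 = 120.166/228.529 = 0.5258.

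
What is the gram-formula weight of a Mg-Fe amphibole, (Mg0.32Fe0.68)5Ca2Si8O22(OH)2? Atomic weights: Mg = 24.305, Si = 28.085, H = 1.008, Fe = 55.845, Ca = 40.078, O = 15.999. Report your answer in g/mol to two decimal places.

919.59 g/mol

The formula mass is the sum 1.60*24.305 + 3.40*55.845 + 2*40.078 + 8*28.085 + 24*15.999 + 2*1.008.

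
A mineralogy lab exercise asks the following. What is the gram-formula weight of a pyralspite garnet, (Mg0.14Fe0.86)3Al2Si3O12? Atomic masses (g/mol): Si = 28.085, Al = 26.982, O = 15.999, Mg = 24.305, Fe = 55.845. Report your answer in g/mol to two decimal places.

484.50 g/mol

Mg: 0.42 × 24.305 = 10.2081
Fe: 2.58 × 55.845 = 144.0801
Al: 2 × 26.982 = 53.9640
Si: 3 × 28.085 = 84.2550
O: 12 × 15.999 = 191.9880
Summing the contributions gives the formula mass.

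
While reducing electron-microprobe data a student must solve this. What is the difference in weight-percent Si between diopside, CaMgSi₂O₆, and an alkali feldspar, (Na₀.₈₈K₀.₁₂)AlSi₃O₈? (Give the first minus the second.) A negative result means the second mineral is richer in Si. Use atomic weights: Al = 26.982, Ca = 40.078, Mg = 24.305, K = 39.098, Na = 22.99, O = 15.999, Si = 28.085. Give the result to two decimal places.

Si in CaMgSi₂O₆: molar mass 216.547 g/mol; 2×28.085 = 56.170 g → 25.94 wt%.
Si in (Na₀.₈₈K₀.₁₂)AlSi₃O₈: molar mass 264.152 g/mol; 3×28.085 = 84.255 g → 31.90 wt%.
Difference = 25.94 − 31.90 = -5.96 percentage points.

-5.96 percentage points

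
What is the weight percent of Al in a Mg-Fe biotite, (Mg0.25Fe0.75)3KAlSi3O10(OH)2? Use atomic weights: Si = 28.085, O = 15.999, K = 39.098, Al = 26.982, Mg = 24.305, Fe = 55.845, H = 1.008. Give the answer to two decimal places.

M((Mg0.25Fe0.75)3KAlSi3O10(OH)2) = 488.219 g/mol.
Al contributes 1 × 26.982 = 26.982 g per mole.
26.982/488.219 = 0.0553 → 5.53%.

5.53 weight percent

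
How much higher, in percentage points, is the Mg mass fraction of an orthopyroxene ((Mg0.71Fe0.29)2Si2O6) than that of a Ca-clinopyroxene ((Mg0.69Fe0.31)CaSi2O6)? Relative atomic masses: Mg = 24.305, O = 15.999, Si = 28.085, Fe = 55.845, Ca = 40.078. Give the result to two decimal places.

8.34 percentage points

First mineral: 34.513 g Mg in 219.067 g formula = 15.75 wt% Mg.
Second mineral: 16.770 g Mg in 226.324 g formula = 7.41 wt% Mg.
15.75% − 7.41% gives a difference of 8.34 percentage points.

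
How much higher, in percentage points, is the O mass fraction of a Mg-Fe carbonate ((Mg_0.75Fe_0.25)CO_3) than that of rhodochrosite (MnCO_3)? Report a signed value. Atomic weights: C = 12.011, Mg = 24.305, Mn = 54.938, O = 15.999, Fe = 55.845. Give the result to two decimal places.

O in (Mg_0.75Fe_0.25)CO_3: molar mass 92.198 g/mol; 3×15.999 = 47.997 g → 52.06 wt%.
O in MnCO_3: molar mass 114.946 g/mol; 3×15.999 = 47.997 g → 41.76 wt%.
Difference = 52.06 − 41.76 = 10.30 percentage points.

10.30 percentage points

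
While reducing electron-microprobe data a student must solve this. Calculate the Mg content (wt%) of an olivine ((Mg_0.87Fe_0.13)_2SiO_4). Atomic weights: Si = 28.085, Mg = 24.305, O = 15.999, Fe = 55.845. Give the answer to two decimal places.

Molar mass of (Mg_0.87Fe_0.13)_2SiO_4: 1.74*24.305 + 0.26*55.845 + 1*28.085 + 4*15.999 = 148.891 g/mol.
Mass of Mg per formula unit: 1.74 × 24.305 = 42.291 g.
Weight fraction Mg = 42.291 / 148.891 = 0.2840.

28.40 wt%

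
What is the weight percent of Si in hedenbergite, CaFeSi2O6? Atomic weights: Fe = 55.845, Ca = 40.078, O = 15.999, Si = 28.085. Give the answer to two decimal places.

M(CaFeSi2O6) = 248.087 g/mol.
Si contributes 2 × 28.085 = 56.170 g per mole.
56.170/248.087 = 0.2264 → 22.64%.

22.64 weight percent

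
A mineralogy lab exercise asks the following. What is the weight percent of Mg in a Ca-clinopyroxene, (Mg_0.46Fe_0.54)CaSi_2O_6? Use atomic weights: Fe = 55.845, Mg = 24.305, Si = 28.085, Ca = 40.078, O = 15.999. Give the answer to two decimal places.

4.79 wt%

M((Mg_0.46Fe_0.54)CaSi_2O_6) = 233.579 g/mol.
Mg contributes 0.46 × 24.305 = 11.180 g per mole.
11.180/233.579 = 0.0479 → 4.79%.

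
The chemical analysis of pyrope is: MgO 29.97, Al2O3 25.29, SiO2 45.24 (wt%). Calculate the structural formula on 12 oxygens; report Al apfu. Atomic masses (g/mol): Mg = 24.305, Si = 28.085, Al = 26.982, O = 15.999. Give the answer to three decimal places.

MgO (M=40.304): mol = 0.74360; Mg = 0.74360, O = 0.74360.
Al2O3 (M=101.961): mol = 0.24804; Al = 0.49608, O = 0.74412.
SiO2 (M=60.083): mol = 0.75296; Si = 0.75296, O = 1.50592.
ΣO = 2.99364; factor = 12/ΣO = 4.00850.
Al apfu = 0.49608 × 4.00850 = 1.989.

1.989 Al apfu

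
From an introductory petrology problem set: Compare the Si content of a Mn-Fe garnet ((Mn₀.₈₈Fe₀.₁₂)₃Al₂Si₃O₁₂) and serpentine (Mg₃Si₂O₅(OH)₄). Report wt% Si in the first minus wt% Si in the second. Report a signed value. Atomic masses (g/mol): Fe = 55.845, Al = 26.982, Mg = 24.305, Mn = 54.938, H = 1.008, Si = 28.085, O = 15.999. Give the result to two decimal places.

First mineral: 84.255 g Si in 495.348 g formula = 17.01 wt% Si.
Second mineral: 56.170 g Si in 277.108 g formula = 20.27 wt% Si.
17.01% − 20.27% gives a difference of -3.26 percentage points.

-3.26 percentage points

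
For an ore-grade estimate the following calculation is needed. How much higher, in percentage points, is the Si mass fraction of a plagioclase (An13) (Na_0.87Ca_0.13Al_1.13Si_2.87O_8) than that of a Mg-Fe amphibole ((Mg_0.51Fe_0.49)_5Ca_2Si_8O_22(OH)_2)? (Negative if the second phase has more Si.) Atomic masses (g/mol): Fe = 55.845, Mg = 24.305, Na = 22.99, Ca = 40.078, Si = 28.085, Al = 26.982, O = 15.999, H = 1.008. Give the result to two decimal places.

5.24 percentage points

Si in Na_0.87Ca_0.13Al_1.13Si_2.87O_8: molar mass 264.297 g/mol; 2.87×28.085 = 80.604 g → 30.50 wt%.
Si in (Mg_0.51Fe_0.49)_5Ca_2Si_8O_22(OH)_2: molar mass 889.626 g/mol; 8×28.085 = 224.680 g → 25.26 wt%.
Difference = 30.50 − 25.26 = 5.24 percentage points.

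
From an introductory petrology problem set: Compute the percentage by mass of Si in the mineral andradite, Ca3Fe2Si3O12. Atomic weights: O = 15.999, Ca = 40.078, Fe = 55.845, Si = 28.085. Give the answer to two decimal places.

Formula mass = 3·40.078 + 2·55.845 + 3·28.085 + 12·15.999 = 508.167 g/mol, of which 84.255 g is Si.
So Si makes up 84.255/508.167 = 0.1658 of the mass, i.e. 16.58%.

16.58 mass %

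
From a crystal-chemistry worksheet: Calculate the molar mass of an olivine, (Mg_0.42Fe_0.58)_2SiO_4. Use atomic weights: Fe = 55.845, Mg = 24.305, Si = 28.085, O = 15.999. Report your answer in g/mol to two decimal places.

M = 0.84(24.305) + 1.16(55.845) + 1(28.085) + 4(15.999)

177.28 g/mol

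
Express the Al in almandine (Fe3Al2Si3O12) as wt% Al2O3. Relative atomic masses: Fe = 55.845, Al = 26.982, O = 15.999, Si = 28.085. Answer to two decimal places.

M(Fe3Al2Si3O12) = 497.742 g/mol; M(Al2O3) = 101.961 g/mol.
Moles Al2O3 per formula unit = 2 Al ÷ 2 = 1.0000.
Al2O3 fraction = (1.0000 × 101.961) / 497.742 = 101.961/497.742 = 0.2048.

20.48 wt%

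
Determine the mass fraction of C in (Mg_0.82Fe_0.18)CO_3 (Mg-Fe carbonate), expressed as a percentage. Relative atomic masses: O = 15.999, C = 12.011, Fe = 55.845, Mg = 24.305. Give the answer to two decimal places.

13.35 mass %

Molar mass of (Mg_0.82Fe_0.18)CO_3: 0.82×24.305 + 0.18×55.845 + 1×12.011 + 3×15.999 = 89.990 g/mol.
Mass of C per formula unit: 1 × 12.011 = 12.011 g.
Weight fraction C = 12.011 / 89.990 = 0.1335.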